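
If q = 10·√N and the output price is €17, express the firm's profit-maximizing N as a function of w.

N(w) = 7225/w²

MP_N = (1/2)·10·N^(-1/2) = 5·N^(-1/2).
Setting P·MP_N = w: 85·N^(-1/2) = w.
Solving for N: N^(-1/2) = w/85, so N = (85/w)^(2).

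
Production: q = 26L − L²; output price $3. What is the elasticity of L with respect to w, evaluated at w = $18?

From P·MP_L = w with MP_L = 26 − 2L, labor demand is L(w) = (26 − w/3)/2.
dL/dw = −1/(6) = -1/6.
At w = 18, L = 10, so ε = (dL/dw)·(w/L) = (-1/6)·(18/10) = -0.3.

ε = -0.3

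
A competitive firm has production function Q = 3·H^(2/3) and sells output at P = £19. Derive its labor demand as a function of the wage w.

MP_H = (2/3)·3·H^(-1/3) = 2·H^(-1/3).
Setting P·MP_H = w: 38·H^(-1/3) = w.
Solving for H: H^(-1/3) = w/38, so H = (38/w)^(3).

H(w) = 54872/w³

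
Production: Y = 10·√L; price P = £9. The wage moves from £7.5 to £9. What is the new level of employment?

From P·MP_L = w with MP_L = 5·L^(-1/2), the labor demand is L(w) = (45/w)^(2).
At w = 7.5: L = 36. At w = 9: L = 25.

L* = 25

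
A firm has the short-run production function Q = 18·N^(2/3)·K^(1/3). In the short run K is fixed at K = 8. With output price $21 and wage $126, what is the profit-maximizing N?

N* = 64

With K = 8, MP_N = (2/3)·18·N^(-1/3)·8^(1/3) = 24·N^(-1/3).
Profit maximization for a price taker requires P·MP_N = w: 21·24·N^(-1/3) = 126.
So N^(-1/3) = 0.25, which gives N = 64.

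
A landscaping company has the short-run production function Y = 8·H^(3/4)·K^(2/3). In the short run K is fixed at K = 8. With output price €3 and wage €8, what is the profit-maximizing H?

With K = 8, MP_H = (3/4)·8·H^(-1/4)·8^(2/3) = 24·H^(-1/4).
Profit maximization for a price taker requires P·MP_H = w: 3·24·H^(-1/4) = 8.
So H^(-1/4) = 1/9, which gives H = 6561.

H* = 6561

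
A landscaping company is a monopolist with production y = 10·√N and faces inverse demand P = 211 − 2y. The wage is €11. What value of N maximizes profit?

Marginal revenue from the inverse demand is MR = 211 − 4y.
The marginal product is MP_N = 5·N^(-1/2).
A monopolist hires until marginal revenue product equals the wage: MR·MP_N = w.
At N, y = 10·√N. Substituting and solving: (211 − 40·√N)·5·N^(-1/2) = 11 gives N = 25.

N* = 25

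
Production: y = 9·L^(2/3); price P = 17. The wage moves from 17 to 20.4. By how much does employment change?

ΔL = -91

From P·MP_L = w with MP_L = 6·L^(-1/3), the labor demand is L(w) = (102/w)^(3).
At w = 17: L = 216. At w = 20.4: L = 125.
ΔL = 125 − 216 = -91.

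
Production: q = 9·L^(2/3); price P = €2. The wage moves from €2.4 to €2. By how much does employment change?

ΔL = 91

From P·MP_L = w with MP_L = 6·L^(-1/3), the labor demand is L(w) = (12/w)^(3).
At w = 2.4: L = 125. At w = 2: L = 216.
ΔL = 216 − 125 = 91.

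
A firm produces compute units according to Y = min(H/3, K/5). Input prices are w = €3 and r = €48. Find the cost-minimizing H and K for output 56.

H* = 168, K* = 280

With a fixed-proportions technology, the cost-minimizing bundle uses no slack in either input: H/3 = K/5 = Y.
So H = 3·56 = 168 and K = 5·56 = 280.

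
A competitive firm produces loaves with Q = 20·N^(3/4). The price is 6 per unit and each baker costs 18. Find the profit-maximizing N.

N* = 625

MP_N = (3/4)·20·N^(-1/4) = 15·N^(-1/4).
Profit maximization for a price taker requires P·MP_N = w: 6·15·N^(-1/4) = 18.
So N^(-1/4) = 0.2, which gives N = 625.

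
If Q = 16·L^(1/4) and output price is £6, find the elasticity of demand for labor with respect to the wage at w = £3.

MP_L = (1/4)·16·L^(-3/4), so P·MP_L = w gives 24·L^(-3/4) = w.
Solving, L(w) = (24/w)^(4/3). This is a constant-elasticity form: L ∝ w^(−4/3), so ε = −4/3.

ε = -4/3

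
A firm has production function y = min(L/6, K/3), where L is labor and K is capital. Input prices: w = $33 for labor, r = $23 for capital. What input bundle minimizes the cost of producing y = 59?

L* = 354, K* = 177

With a fixed-proportions technology, the cost-minimizing bundle uses no slack in either input: L/6 = K/3 = y.
So L = 6·59 = 354 and K = 3·59 = 177.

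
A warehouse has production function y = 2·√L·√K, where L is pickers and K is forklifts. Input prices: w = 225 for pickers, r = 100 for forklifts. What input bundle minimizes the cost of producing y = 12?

Cost minimization requires the marginal rate of technical substitution to equal the input-price ratio: MP_L/MP_K = w/r.
Here MP_L/MP_K = (1/2)·(K/L)/(1/2) = (K/L). Setting this equal to 225/100 = 2.25 gives K = 2.25L.
Substituting into y = 12: 2·L^(1/2)·(2.25L)^(1/2) = 12.
Solving, L = 4 and K = 9.

L* = 4, K* = 9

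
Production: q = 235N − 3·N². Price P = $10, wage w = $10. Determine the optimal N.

The marginal product of N is MP_N = 235 − 6N.
A price-taking firm hires until the value of the marginal product equals the wage: P·MP_N = w, so 10·(235 − 6N) = 10.
Then 235 − 6N = 1, giving N = 39.

N* = 39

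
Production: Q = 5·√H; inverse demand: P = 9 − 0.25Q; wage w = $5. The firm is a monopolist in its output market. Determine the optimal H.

Marginal revenue from the inverse demand is MR = 9 − 0.5Q.
The marginal product is MP_H = 2.5·H^(-1/2).
A monopolist hires until marginal revenue product equals the wage: MR·MP_H = w.
At H, Q = 5·√H. Substituting and solving: (9 − 2.5·√H)·2.5·H^(-1/2) = 5 gives H = 4.

H* = 4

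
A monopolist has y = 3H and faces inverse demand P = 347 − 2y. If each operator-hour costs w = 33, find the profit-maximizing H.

Marginal revenue from the inverse demand is MR = 347 − 4y.
The marginal product is MP_H = 3.
A monopolist hires until marginal revenue product equals the wage: MR·MP_H = w.
(347 − 12H)·3 = 33, so H = 28.

H* = 28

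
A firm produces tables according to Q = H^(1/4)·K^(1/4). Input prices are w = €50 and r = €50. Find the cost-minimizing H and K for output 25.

H* = 625, K* = 625

Cost minimization requires the marginal rate of technical substitution to equal the input-price ratio: MP_H/MP_K = w/r.
Here MP_H/MP_K = (1/4)·(K/H)/(1/4) = (K/H). Setting this equal to 50/50 = 1 gives K = H.
Substituting into Q = 25: H^(1/4)·(H)^(1/4) = 25.
Solving, H = 625 and K = 625.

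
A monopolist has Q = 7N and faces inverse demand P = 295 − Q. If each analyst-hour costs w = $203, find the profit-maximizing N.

N* = 19

Marginal revenue from the inverse demand is MR = 295 − 2Q.
The marginal product is MP_N = 7.
A monopolist hires until marginal revenue product equals the wage: MR·MP_N = w.
(295 − 14N)·7 = 203, so N = 19.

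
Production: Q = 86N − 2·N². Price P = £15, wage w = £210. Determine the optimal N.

The marginal product of N is MP_N = 86 − 4N.
A price-taking firm hires until the value of the marginal product equals the wage: P·MP_N = w, so 15·(86 − 4N) = 210.
Then 86 − 4N = 14, giving N = 18.

N* = 18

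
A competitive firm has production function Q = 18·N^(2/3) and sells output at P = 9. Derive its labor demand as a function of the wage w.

MP_N = (2/3)·18·N^(-1/3) = 12·N^(-1/3).
Setting P·MP_N = w: 108·N^(-1/3) = w.
Solving for N: N^(-1/3) = w/108, so N = (108/w)^(3).

N(w) = 1259712/w³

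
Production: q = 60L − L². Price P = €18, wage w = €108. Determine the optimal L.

The marginal product of L is MP_L = 60 − 2L.
A price-taking firm hires until the value of the marginal product equals the wage: P·MP_L = w, so 18·(60 − 2L) = 108.
Then 60 − 2L = 6, giving L = 27.

L* = 27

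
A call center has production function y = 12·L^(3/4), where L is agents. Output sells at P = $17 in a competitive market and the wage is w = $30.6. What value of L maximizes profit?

MP_L = (3/4)·12·L^(-1/4) = 9·L^(-1/4).
Profit maximization for a price taker requires P·MP_L = w: 17·9·L^(-1/4) = 30.6.
So L^(-1/4) = 0.2, which gives L = 625.

L* = 625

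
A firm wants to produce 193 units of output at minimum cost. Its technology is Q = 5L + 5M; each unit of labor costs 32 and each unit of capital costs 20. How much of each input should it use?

The inputs are perfect substitutes, so the firm uses whichever has the lower cost per unit of output.
Cost per unit of output via L is w/5 = 6.4; via M it is r/5 = 4. M is cheaper.
Producing Q = 193 with M alone: L = 0, M = 38.6.

L* = 0, M* = 38.6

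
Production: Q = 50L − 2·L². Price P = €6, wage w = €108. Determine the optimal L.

The marginal product of L is MP_L = 50 − 4L.
A price-taking firm hires until the value of the marginal product equals the wage: P·MP_L = w, so 6·(50 − 4L) = 108.
Then 50 − 4L = 18, giving L = 8.

L* = 8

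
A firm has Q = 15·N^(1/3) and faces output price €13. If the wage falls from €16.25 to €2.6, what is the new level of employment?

N* = 125

From P·MP_N = w with MP_N = 5·N^(-2/3), the labor demand is N(w) = (65/w)^(3/2).
At w = 16.25: N = 8. At w = 2.6: N = 125.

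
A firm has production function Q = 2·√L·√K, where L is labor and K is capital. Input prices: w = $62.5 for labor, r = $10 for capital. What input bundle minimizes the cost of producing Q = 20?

L* = 4, K* = 25

Cost minimization requires the marginal rate of technical substitution to equal the input-price ratio: MP_L/MP_K = w/r.
Here MP_L/MP_K = (1/2)·(K/L)/(1/2) = (K/L). Setting this equal to 62.5/10 = 6.25 gives K = 6.25L.
Substituting into Q = 20: 2·L^(1/2)·(6.25L)^(1/2) = 20.
Solving, L = 4 and K = 25.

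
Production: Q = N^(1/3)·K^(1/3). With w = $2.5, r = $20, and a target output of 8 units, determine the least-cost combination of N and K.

N* = 64, K* = 8

Cost minimization requires the marginal rate of technical substitution to equal the input-price ratio: MP_N/MP_K = w/r.
Here MP_N/MP_K = (1/3)·(K/N)/(1/3) = (K/N). Setting this equal to 2.5/20 = 0.125 gives K = 0.125N.
Substituting into Q = 8: N^(1/3)·(0.125N)^(1/3) = 8.
Solving, N = 64 and K = 8.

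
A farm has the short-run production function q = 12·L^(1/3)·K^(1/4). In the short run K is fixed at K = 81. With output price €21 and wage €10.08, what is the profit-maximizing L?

L* = 125

With K = 81, MP_L = (1/3)·12·L^(-2/3)·81^(1/4) = 12·L^(-2/3).
Profit maximization for a price taker requires P·MP_L = w: 21·12·L^(-2/3) = 10.08.
So L^(-2/3) = 0.04, which gives L = 125.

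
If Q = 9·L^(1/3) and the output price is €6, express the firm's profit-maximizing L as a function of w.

L(w) = (18/w)^(3/2)

MP_L = (1/3)·9·L^(-2/3) = 3·L^(-2/3).
Setting P·MP_L = w: 18·L^(-2/3) = w.
Solving for L: L^(-2/3) = w/18, so L = (18/w)^(3/2).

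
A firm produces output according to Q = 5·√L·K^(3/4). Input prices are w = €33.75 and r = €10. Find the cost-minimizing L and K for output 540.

Cost minimization requires the marginal rate of technical substitution to equal the input-price ratio: MP_L/MP_K = w/r.
Here MP_L/MP_K = (1/2)·(K/L)/(3/4) = (2/3)·(K/L). Setting this equal to 33.75/10 = 3.375 gives K = 5.0625L.
Substituting into Q = 540: 5·L^(1/2)·(5.0625L)^(3/4) = 540.
Solving, L = 16 and K = 81.

L* = 16, K* = 81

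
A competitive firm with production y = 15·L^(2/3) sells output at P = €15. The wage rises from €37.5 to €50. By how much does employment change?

ΔL = -37

From P·MP_L = w with MP_L = 10·L^(-1/3), the labor demand is L(w) = (150/w)^(3).
At w = 37.5: L = 64. At w = 50: L = 27.
ΔL = 27 − 64 = -37.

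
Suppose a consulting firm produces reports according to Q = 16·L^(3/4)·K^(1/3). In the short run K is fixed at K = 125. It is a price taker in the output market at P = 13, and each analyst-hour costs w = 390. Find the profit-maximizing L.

L* = 16

With K = 125, MP_L = (3/4)·16·L^(-1/4)·125^(1/3) = 60·L^(-1/4).
Profit maximization for a price taker requires P·MP_L = w: 13·60·L^(-1/4) = 390.
So L^(-1/4) = 0.5, which gives L = 16.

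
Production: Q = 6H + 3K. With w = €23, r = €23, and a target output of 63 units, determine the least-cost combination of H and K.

The inputs are perfect substitutes, so the firm uses whichever has the lower cost per unit of output.
Cost per unit of output via H is w/6 = 23/6; via K it is r/3 = 23/3. H is cheaper.
Producing Q = 63 with H alone: H = 10.5, K = 0.

H* = 10.5, K* = 0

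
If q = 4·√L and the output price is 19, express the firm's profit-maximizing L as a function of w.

L(w) = 1444/w²

MP_L = (1/2)·4·L^(-1/2) = 2·L^(-1/2).
Setting P·MP_L = w: 38·L^(-1/2) = w.
Solving for L: L^(-1/2) = w/38, so L = (38/w)^(2).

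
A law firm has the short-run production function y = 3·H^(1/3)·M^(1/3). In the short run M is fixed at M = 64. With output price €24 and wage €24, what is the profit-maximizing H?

H* = 8

With M = 64, MP_H = (1/3)·3·H^(-2/3)·64^(1/3) = 4·H^(-2/3).
Profit maximization for a price taker requires P·MP_H = w: 24·4·H^(-2/3) = 24.
So H^(-2/3) = 0.25, which gives H = 8.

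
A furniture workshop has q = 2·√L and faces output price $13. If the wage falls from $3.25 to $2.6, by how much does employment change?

From P·MP_L = w with MP_L = L^(-1/2), the labor demand is L(w) = (13/w)^(2).
At w = 3.25: L = 16. At w = 2.6: L = 25.
ΔL = 25 − 16 = 9.

ΔL = 9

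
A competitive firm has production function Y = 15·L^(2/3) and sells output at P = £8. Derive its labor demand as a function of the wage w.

MP_L = (2/3)·15·L^(-1/3) = 10·L^(-1/3).
Setting P·MP_L = w: 80·L^(-1/3) = w.
Solving for L: L^(-1/3) = w/80, so L = (80/w)^(3).

L(w) = 512000/w³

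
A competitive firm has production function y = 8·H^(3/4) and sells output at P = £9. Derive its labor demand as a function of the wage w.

H(w) = 8503056/w^(4)

MP_H = (3/4)·8·H^(-1/4) = 6·H^(-1/4).
Setting P·MP_H = w: 54·H^(-1/4) = w.
Solving for H: H^(-1/4) = w/54, so H = (54/w)^(4).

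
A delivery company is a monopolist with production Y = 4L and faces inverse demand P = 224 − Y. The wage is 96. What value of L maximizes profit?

L* = 25

Marginal revenue from the inverse demand is MR = 224 − 2Y.
The marginal product is MP_L = 4.
A monopolist hires until marginal revenue product equals the wage: MR·MP_L = w.
(224 − 8L)·4 = 96, so L = 25.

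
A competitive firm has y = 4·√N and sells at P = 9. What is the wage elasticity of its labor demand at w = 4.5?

ε = -2

MP_N = (1/2)·4·N^(-1/2), so P·MP_N = w gives 18·N^(-1/2) = w.
Solving, N(w) = (18/w)^(2). This is a constant-elasticity form: N ∝ w^(−2), so ε = −2.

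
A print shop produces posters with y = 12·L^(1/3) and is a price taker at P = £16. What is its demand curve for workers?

MP_L = (1/3)·12·L^(-2/3) = 4·L^(-2/3).
Setting P·MP_L = w: 64·L^(-2/3) = w.
Solving for L: L^(-2/3) = w/64, so L = (64/w)^(3/2).

L(w) = (64/w)^(3/2)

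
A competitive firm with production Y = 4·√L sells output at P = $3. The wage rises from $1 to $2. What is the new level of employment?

From P·MP_L = w with MP_L = 2·L^(-1/2), the labor demand is L(w) = (6/w)^(2).
At w = 1: L = 36. At w = 2: L = 9.

L* = 9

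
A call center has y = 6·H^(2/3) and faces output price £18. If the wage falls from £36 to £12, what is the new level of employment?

From P·MP_H = w with MP_H = 4·H^(-1/3), the labor demand is H(w) = (72/w)^(3).
At w = 36: H = 8. At w = 12: H = 216.

H* = 216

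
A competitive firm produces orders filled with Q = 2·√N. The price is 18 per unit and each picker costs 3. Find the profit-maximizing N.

MP_N = (1/2)·2·N^(-1/2) = N^(-1/2).
Profit maximization for a price taker requires P·MP_N = w: 18·N^(-1/2) = 3.
So N^(-1/2) = 1/6, which gives N = 36.

N* = 36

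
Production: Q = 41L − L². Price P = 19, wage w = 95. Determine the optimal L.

L* = 18

The marginal product of L is MP_L = 41 − 2L.
A price-taking firm hires until the value of the marginal product equals the wage: P·MP_L = w, so 19·(41 − 2L) = 95.
Then 41 − 2L = 5, giving L = 18.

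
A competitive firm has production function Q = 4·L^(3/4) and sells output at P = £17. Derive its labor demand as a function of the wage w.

L(w) = 6765201/w^(4)

MP_L = (3/4)·4·L^(-1/4) = 3·L^(-1/4).
Setting P·MP_L = w: 51·L^(-1/4) = w.
Solving for L: L^(-1/4) = w/51, so L = (51/w)^(4).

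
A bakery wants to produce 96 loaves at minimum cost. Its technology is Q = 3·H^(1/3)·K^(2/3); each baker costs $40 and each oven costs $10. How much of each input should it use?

H* = 8, K* = 64

Cost minimization requires the marginal rate of technical substitution to equal the input-price ratio: MP_H/MP_K = w/r.
Here MP_H/MP_K = (1/3)·(K/H)/(2/3) = 0.5·(K/H). Setting this equal to 40/10 = 4 gives K = 8H.
Substituting into Q = 96: 3·H^(1/3)·(8H)^(2/3) = 96.
Solving, H = 8 and K = 64.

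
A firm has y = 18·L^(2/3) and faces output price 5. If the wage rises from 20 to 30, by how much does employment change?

From P·MP_L = w with MP_L = 12·L^(-1/3), the labor demand is L(w) = (60/w)^(3).
At w = 20: L = 27. At w = 30: L = 8.
ΔL = 8 − 27 = -19.

ΔL = -19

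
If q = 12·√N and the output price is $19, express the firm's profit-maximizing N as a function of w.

N(w) = 12996/w²

MP_N = (1/2)·12·N^(-1/2) = 6·N^(-1/2).
Setting P·MP_N = w: 114·N^(-1/2) = w.
Solving for N: N^(-1/2) = w/114, so N = (114/w)^(2).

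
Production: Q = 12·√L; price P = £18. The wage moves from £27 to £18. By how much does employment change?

From P·MP_L = w with MP_L = 6·L^(-1/2), the labor demand is L(w) = (108/w)^(2).
At w = 27: L = 16. At w = 18: L = 36.
ΔL = 36 − 16 = 20.

ΔL = 20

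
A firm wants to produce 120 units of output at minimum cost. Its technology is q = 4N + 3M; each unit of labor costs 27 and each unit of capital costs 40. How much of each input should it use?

N* = 30, M* = 0

The inputs are perfect substitutes, so the firm uses whichever has the lower cost per unit of output.
Cost per unit of output via N is w/4 = 6.75; via M it is r/3 = 40/3. N is cheaper.
Producing q = 120 with N alone: N = 30, M = 0.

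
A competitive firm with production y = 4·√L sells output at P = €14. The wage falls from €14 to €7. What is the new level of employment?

L* = 16

From P·MP_L = w with MP_L = 2·L^(-1/2), the labor demand is L(w) = (28/w)^(2).
At w = 14: L = 4. At w = 7: L = 16.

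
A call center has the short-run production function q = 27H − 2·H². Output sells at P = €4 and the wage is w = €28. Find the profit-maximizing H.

The marginal product of H is MP_H = 27 − 4H.
A price-taking firm hires until the value of the marginal product equals the wage: P·MP_H = w, so 4·(27 − 4H) = 28.
Then 27 − 4H = 7, giving H = 5.

H* = 5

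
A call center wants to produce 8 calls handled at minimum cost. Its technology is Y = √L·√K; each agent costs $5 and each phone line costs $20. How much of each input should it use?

Cost minimization requires the marginal rate of technical substitution to equal the input-price ratio: MP_L/MP_K = w/r.
Here MP_L/MP_K = (1/2)·(K/L)/(1/2) = (K/L). Setting this equal to 5/20 = 0.25 gives K = 0.25L.
Substituting into Y = 8: L^(1/2)·(0.25L)^(1/2) = 8.
Solving, L = 16 and K = 4.

L* = 16, K* = 4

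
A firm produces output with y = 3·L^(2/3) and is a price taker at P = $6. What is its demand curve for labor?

MP_L = (2/3)·3·L^(-1/3) = 2·L^(-1/3).
Setting P·MP_L = w: 12·L^(-1/3) = w.
Solving for L: L^(-1/3) = w/12, so L = (12/w)^(3).

L(w) = 1728/w³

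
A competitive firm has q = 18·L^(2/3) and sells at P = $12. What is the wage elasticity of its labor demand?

ε = -3

MP_L = (2/3)·18·L^(-1/3), so P·MP_L = w gives 144·L^(-1/3) = w.
Solving, L(w) = (144/w)^(3). This is a constant-elasticity form: L ∝ w^(−3), so ε = −3.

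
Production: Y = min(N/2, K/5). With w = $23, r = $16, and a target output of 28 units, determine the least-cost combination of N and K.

With a fixed-proportions technology, the cost-minimizing bundle uses no slack in either input: N/2 = K/5 = Y.
So N = 2·28 = 56 and K = 5·28 = 140.

N* = 56, K* = 140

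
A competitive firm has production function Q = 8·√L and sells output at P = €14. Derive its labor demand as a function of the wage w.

L(w) = 3136/w²

MP_L = (1/2)·8·L^(-1/2) = 4·L^(-1/2).
Setting P·MP_L = w: 56·L^(-1/2) = w.
Solving for L: L^(-1/2) = w/56, so L = (56/w)^(2).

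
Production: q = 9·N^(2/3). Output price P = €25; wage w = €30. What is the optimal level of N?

N* = 125

MP_N = (2/3)·9·N^(-1/3) = 6·N^(-1/3).
Profit maximization for a price taker requires P·MP_N = w: 25·6·N^(-1/3) = 30.
So N^(-1/3) = 0.2, which gives N = 125.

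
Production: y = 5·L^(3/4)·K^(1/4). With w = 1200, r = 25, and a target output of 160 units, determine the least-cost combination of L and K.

Cost minimization requires the marginal rate of technical substitution to equal the input-price ratio: MP_L/MP_K = w/r.
Here MP_L/MP_K = (3/4)·(K/L)/(1/4) = 3·(K/L). Setting this equal to 1200/25 = 48 gives K = 16L.
Substituting into y = 160: 5·L^(3/4)·(16L)^(1/4) = 160.
Solving, L = 16 and K = 256.

L* = 16, K* = 256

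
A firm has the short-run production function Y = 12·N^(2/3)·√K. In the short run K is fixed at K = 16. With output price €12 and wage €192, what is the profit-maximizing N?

N* = 8

With K = 16, MP_N = (2/3)·12·N^(-1/3)·16^(1/2) = 32·N^(-1/3).
Profit maximization for a price taker requires P·MP_N = w: 12·32·N^(-1/3) = 192.
So N^(-1/3) = 0.5, which gives N = 8.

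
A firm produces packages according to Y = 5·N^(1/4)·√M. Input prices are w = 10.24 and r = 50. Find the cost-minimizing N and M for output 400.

N* = 625, M* = 256

Cost minimization requires the marginal rate of technical substitution to equal the input-price ratio: MP_N/MP_M = w/r.
Here MP_N/MP_M = (1/4)·(M/N)/(1/2) = 0.5·(M/N). Setting this equal to 10.24/50 = 0.2048 gives M = 0.4096N.
Substituting into Y = 400: 5·N^(1/4)·(0.4096N)^(1/2) = 400.
Solving, N = 625 and M = 256.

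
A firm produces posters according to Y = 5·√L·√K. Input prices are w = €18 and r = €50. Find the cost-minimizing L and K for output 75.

L* = 25, K* = 9

Cost minimization requires the marginal rate of technical substitution to equal the input-price ratio: MP_L/MP_K = w/r.
Here MP_L/MP_K = (1/2)·(K/L)/(1/2) = (K/L). Setting this equal to 18/50 = 0.36 gives K = 0.36L.
Substituting into Y = 75: 5·L^(1/2)·(0.36L)^(1/2) = 75.
Solving, L = 25 and K = 9.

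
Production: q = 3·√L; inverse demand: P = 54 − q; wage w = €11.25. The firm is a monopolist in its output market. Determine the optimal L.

L* = 16

Marginal revenue from the inverse demand is MR = 54 − 2q.
The marginal product is MP_L = 1.5·L^(-1/2).
A monopolist hires until marginal revenue product equals the wage: MR·MP_L = w.
At L, q = 3·√L. Substituting and solving: (54 − 6·√L)·1.5·L^(-1/2) = 11.25 gives L = 16.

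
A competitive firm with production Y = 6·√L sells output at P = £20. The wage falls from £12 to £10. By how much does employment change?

From P·MP_L = w with MP_L = 3·L^(-1/2), the labor demand is L(w) = (60/w)^(2).
At w = 12: L = 25. At w = 10: L = 36.
ΔL = 36 − 25 = 11.

ΔL = 11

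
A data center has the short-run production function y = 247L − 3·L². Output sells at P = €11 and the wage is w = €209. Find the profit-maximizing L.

L* = 38

The marginal product of L is MP_L = 247 − 6L.
A price-taking firm hires until the value of the marginal product equals the wage: P·MP_L = w, so 11·(247 − 6L) = 209.
Then 247 − 6L = 19, giving L = 38.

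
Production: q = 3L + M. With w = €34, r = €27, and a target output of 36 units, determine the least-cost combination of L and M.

The inputs are perfect substitutes, so the firm uses whichever has the lower cost per unit of output.
Cost per unit of output via L is 34/3; via M it is 27. L is cheaper.
Producing q = 36 with L alone: L = 12, M = 0.

L* = 12, M* = 0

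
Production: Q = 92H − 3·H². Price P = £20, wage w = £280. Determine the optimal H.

H* = 13

The marginal product of H is MP_H = 92 − 6H.
A price-taking firm hires until the value of the marginal product equals the wage: P·MP_H = w, so 20·(92 − 6H) = 280.
Then 92 − 6H = 14, giving H = 13.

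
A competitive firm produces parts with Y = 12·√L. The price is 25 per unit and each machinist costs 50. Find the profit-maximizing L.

L* = 9

MP_L = (1/2)·12·L^(-1/2) = 6·L^(-1/2).
Profit maximization for a price taker requires P·MP_L = w: 25·6·L^(-1/2) = 50.
So L^(-1/2) = 1/3, which gives L = 9.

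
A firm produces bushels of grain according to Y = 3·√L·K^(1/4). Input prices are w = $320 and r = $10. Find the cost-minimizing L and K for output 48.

L* = 16, K* = 256

Cost minimization requires the marginal rate of technical substitution to equal the input-price ratio: MP_L/MP_K = w/r.
Here MP_L/MP_K = (1/2)·(K/L)/(1/4) = 2·(K/L). Setting this equal to 320/10 = 32 gives K = 16L.
Substituting into Y = 48: 3·L^(1/2)·(16L)^(1/4) = 48.
Solving, L = 16 and K = 256.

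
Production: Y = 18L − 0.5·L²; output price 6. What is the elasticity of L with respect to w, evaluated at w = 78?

From P·MP_L = w with MP_L = 18 − L, labor demand is L(w) = 18 − w/6.
dL/dw = −1/(6) = -1/6.
At w = 78, L = 5, so ε = (dL/dw)·(w/L) = (-1/6)·(78/5) = -2.6.

ε = -2.6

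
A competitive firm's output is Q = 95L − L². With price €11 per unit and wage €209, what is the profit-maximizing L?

The marginal product of L is MP_L = 95 − 2L.
A price-taking firm hires until the value of the marginal product equals the wage: P·MP_L = w, so 11·(95 − 2L) = 209.
Then 95 − 2L = 19, giving L = 38.

L* = 38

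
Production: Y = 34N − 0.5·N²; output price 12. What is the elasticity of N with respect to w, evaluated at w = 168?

ε = -0.7

From P·MP_N = w with MP_N = 34 − N, labor demand is N(w) = 34 − w/12.
dN/dw = −1/(12) = -1/12.
At w = 168, N = 20, so ε = (dN/dw)·(w/N) = (-1/12)·(168/20) = -0.7.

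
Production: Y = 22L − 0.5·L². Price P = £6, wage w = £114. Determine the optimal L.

The marginal product of L is MP_L = 22 − L.
A price-taking firm hires until the value of the marginal product equals the wage: P·MP_L = w, so 6·(22 − L) = 114.
Then 22 − L = 19, giving L = 3.

L* = 3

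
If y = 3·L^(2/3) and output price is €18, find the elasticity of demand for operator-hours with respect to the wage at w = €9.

ε = -3

MP_L = (2/3)·3·L^(-1/3), so P·MP_L = w gives 36·L^(-1/3) = w.
Solving, L(w) = (36/w)^(3). This is a constant-elasticity form: L ∝ w^(−3), so ε = −3.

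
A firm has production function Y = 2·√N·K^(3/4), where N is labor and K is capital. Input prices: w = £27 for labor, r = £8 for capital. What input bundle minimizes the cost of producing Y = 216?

Cost minimization requires the marginal rate of technical substitution to equal the input-price ratio: MP_N/MP_K = w/r.
Here MP_N/MP_K = (1/2)·(K/N)/(3/4) = (2/3)·(K/N). Setting this equal to 27/8 = 3.375 gives K = 5.0625N.
Substituting into Y = 216: 2·N^(1/2)·(5.0625N)^(3/4) = 216.
Solving, N = 16 and K = 81.

N* = 16, K* = 81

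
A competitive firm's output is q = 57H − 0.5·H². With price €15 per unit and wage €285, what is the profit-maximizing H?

H* = 38

The marginal product of H is MP_H = 57 − H.
A price-taking firm hires until the value of the marginal product equals the wage: P·MP_H = w, so 15·(57 − H) = 285.
Then 57 − H = 19, giving H = 38.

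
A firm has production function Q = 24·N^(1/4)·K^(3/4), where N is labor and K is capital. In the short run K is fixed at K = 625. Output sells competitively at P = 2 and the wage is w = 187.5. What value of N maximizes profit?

N* = 16

With K = 625, MP_N = (1/4)·24·N^(-3/4)·625^(3/4) = 750·N^(-3/4).
Profit maximization for a price taker requires P·MP_N = w: 2·750·N^(-3/4) = 187.5.
So N^(-3/4) = 0.125, which gives N = 16.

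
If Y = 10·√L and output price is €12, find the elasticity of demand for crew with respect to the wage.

MP_L = (1/2)·10·L^(-1/2), so P·MP_L = w gives 60·L^(-1/2) = w.
Solving, L(w) = (60/w)^(2). This is a constant-elasticity form: L ∝ w^(−2), so ε = −2.

ε = -2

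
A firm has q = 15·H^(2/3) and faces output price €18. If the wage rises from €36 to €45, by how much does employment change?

From P·MP_H = w with MP_H = 10·H^(-1/3), the labor demand is H(w) = (180/w)^(3).
At w = 36: H = 125. At w = 45: H = 64.
ΔH = 64 − 125 = -61.

ΔH = -61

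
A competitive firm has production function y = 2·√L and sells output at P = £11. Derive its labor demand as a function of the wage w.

MP_L = (1/2)·2·L^(-1/2) = L^(-1/2).
Setting P·MP_L = w: 11·L^(-1/2) = w.
Solving for L: L^(-1/2) = w/11, so L = (11/w)^(2).

L(w) = 121/w²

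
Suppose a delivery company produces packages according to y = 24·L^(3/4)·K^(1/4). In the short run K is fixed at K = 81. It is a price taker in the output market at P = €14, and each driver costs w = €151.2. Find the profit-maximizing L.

With K = 81, MP_L = (3/4)·24·L^(-1/4)·81^(1/4) = 54·L^(-1/4).
Profit maximization for a price taker requires P·MP_L = w: 14·54·L^(-1/4) = 151.2.
So L^(-1/4) = 0.2, which gives L = 625.

L* = 625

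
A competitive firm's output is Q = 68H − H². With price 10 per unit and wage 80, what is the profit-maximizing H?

The marginal product of H is MP_H = 68 − 2H.
A price-taking firm hires until the value of the marginal product equals the wage: P·MP_H = w, so 10·(68 − 2H) = 80.
Then 68 − 2H = 8, giving H = 30.

H* = 30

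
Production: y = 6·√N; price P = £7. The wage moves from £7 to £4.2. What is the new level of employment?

N* = 25

From P·MP_N = w with MP_N = 3·N^(-1/2), the labor demand is N(w) = (21/w)^(2).
At w = 7: N = 9. At w = 4.2: N = 25.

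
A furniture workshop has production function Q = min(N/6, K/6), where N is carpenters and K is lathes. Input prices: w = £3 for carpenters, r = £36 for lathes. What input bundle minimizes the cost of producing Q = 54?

N* = 324, K* = 324

With a fixed-proportions technology, the cost-minimizing bundle uses no slack in either input: N/6 = K/6 = Q.
So N = 6·54 = 324 and K = 6·54 = 324.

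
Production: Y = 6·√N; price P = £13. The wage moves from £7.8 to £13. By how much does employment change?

From P·MP_N = w with MP_N = 3·N^(-1/2), the labor demand is N(w) = (39/w)^(2).
At w = 7.8: N = 25. At w = 13: N = 9.
ΔN = 9 − 25 = -16.

ΔN = -16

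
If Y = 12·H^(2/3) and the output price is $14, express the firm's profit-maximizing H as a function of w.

H(w) = 1404928/w³

MP_H = (2/3)·12·H^(-1/3) = 8·H^(-1/3).
Setting P·MP_H = w: 112·H^(-1/3) = w.
Solving for H: H^(-1/3) = w/112, so H = (112/w)^(3).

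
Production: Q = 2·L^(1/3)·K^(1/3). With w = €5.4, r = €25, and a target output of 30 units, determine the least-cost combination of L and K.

Cost minimization requires the marginal rate of technical substitution to equal the input-price ratio: MP_L/MP_K = w/r.
Here MP_L/MP_K = (1/3)·(K/L)/(1/3) = (K/L). Setting this equal to 5.4/25 = 0.216 gives K = 0.216L.
Substituting into Q = 30: 2·L^(1/3)·(0.216L)^(1/3) = 30.
Solving, L = 125 and K = 27.

L* = 125, K* = 27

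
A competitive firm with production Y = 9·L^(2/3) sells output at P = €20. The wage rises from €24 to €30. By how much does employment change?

From P·MP_L = w with MP_L = 6·L^(-1/3), the labor demand is L(w) = (120/w)^(3).
At w = 24: L = 125. At w = 30: L = 64.
ΔL = 64 − 125 = -61.

ΔL = -61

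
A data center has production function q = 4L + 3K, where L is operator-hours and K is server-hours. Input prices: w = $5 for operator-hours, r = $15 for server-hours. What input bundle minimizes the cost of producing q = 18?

The inputs are perfect substitutes, so the firm uses whichever has the lower cost per unit of output.
Cost per unit of output via L is w/4 = 1.25; via K it is r/3 = 5. L is cheaper.
Producing q = 18 with L alone: L = 4.5, K = 0.

L* = 4.5, K* = 0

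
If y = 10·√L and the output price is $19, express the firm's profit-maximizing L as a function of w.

MP_L = (1/2)·10·L^(-1/2) = 5·L^(-1/2).
Setting P·MP_L = w: 95·L^(-1/2) = w.
Solving for L: L^(-1/2) = w/95, so L = (95/w)^(2).

L(w) = 9025/w²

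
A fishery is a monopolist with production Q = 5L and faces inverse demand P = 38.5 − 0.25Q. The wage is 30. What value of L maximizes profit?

L* = 13

Marginal revenue from the inverse demand is MR = 38.5 − 0.5Q.
The marginal product is MP_L = 5.
A monopolist hires until marginal revenue product equals the wage: MR·MP_L = w.
(38.5 − 2.5L)·5 = 30, so L = 13.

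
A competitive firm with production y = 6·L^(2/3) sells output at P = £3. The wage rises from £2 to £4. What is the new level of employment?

L* = 27

From P·MP_L = w with MP_L = 4·L^(-1/3), the labor demand is L(w) = (12/w)^(3).
At w = 2: L = 216. At w = 4: L = 27.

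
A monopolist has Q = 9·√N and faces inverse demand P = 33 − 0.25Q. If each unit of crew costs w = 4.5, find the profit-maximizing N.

Marginal revenue from the inverse demand is MR = 33 − 0.5Q.
The marginal product is MP_N = 4.5·N^(-1/2).
A monopolist hires until marginal revenue product equals the wage: MR·MP_N = w.
At N, Q = 9·√N. Substituting and solving: (33 − 4.5·√N)·4.5·N^(-1/2) = 4.5 gives N = 36.

N* = 36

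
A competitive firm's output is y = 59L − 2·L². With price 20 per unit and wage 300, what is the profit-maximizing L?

L* = 11

The marginal product of L is MP_L = 59 − 4L.
A price-taking firm hires until the value of the marginal product equals the wage: P·MP_L = w, so 20·(59 − 4L) = 300.
Then 59 − 4L = 15, giving L = 11.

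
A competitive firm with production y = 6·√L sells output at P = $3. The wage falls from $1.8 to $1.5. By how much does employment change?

From P·MP_L = w with MP_L = 3·L^(-1/2), the labor demand is L(w) = (9/w)^(2).
At w = 1.8: L = 25. At w = 1.5: L = 36.
ΔL = 36 − 25 = 11.

ΔL = 11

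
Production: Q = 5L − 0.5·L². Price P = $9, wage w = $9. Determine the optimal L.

The marginal product of L is MP_L = 5 − L.
A price-taking firm hires until the value of the marginal product equals the wage: P·MP_L = w, so 9·(5 − L) = 9.
Then 5 − L = 1, giving L = 4.

L* = 4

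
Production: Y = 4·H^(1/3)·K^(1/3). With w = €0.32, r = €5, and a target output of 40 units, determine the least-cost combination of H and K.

H* = 125, K* = 8

Cost minimization requires the marginal rate of technical substitution to equal the input-price ratio: MP_H/MP_K = w/r.
Here MP_H/MP_K = (1/3)·(K/H)/(1/3) = (K/H). Setting this equal to 0.32/5 = 0.064 gives K = 0.064H.
Substituting into Y = 40: 4·H^(1/3)·(0.064H)^(1/3) = 40.
Solving, H = 125 and K = 8.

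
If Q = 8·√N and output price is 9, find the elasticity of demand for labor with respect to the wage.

ε = -2

MP_N = (1/2)·8·N^(-1/2), so P·MP_N = w gives 36·N^(-1/2) = w.
Solving, N(w) = (36/w)^(2). This is a constant-elasticity form: N ∝ w^(−2), so ε = −2.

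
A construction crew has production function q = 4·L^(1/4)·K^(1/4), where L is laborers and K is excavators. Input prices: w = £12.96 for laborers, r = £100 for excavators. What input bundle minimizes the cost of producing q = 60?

L* = 625, K* = 81

Cost minimization requires the marginal rate of technical substitution to equal the input-price ratio: MP_L/MP_K = w/r.
Here MP_L/MP_K = (1/4)·(K/L)/(1/4) = (K/L). Setting this equal to 12.96/100 = 0.1296 gives K = 0.1296L.
Substituting into q = 60: 4·L^(1/4)·(0.1296L)^(1/4) = 60.
Solving, L = 625 and K = 81.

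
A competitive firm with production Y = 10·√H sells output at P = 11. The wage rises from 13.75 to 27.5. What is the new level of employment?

H* = 4

From P·MP_H = w with MP_H = 5·H^(-1/2), the labor demand is H(w) = (55/w)^(2).
At w = 13.75: H = 16. At w = 27.5: H = 4.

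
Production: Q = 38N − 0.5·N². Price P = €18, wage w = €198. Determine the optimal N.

The marginal product of N is MP_N = 38 − N.
A price-taking firm hires until the value of the marginal product equals the wage: P·MP_N = w, so 18·(38 − N) = 198.
Then 38 − N = 11, giving N = 27.

N* = 27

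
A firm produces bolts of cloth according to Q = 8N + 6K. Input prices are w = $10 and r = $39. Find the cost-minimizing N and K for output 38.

The inputs are perfect substitutes, so the firm uses whichever has the lower cost per unit of output.
Cost per unit of output via N is w/8 = 1.25; via K it is r/6 = 6.5. N is cheaper.
Producing Q = 38 with N alone: N = 4.75, K = 0.

N* = 4.75, K* = 0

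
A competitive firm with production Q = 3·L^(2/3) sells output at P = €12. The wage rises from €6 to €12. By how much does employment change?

ΔL = -56

From P·MP_L = w with MP_L = 2·L^(-1/3), the labor demand is L(w) = (24/w)^(3).
At w = 6: L = 64. At w = 12: L = 8.
ΔL = 8 − 64 = -56.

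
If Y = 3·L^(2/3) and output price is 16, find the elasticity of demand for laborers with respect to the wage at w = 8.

MP_L = (2/3)·3·L^(-1/3), so P·MP_L = w gives 32·L^(-1/3) = w.
Solving, L(w) = (32/w)^(3). This is a constant-elasticity form: L ∝ w^(−3), so ε = −3.

ε = -3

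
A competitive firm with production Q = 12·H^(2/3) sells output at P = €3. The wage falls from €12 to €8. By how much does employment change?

From P·MP_H = w with MP_H = 8·H^(-1/3), the labor demand is H(w) = (24/w)^(3).
At w = 12: H = 8. At w = 8: H = 27.
ΔH = 27 − 8 = 19.

ΔH = 19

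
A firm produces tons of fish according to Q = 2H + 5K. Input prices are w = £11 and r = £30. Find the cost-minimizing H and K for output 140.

The inputs are perfect substitutes, so the firm uses whichever has the lower cost per unit of output.
Cost per unit of output via H is w/2 = 5.5; via K it is r/5 = 6. H is cheaper.
Producing Q = 140 with H alone: H = 70, K = 0.

H* = 70, K* = 0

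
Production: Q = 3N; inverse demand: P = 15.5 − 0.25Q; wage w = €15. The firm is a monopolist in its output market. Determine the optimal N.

N* = 7

Marginal revenue from the inverse demand is MR = 15.5 − 0.5Q.
The marginal product is MP_N = 3.
A monopolist hires until marginal revenue product equals the wage: MR·MP_N = w.
(15.5 − 1.5N)·3 = 15, so N = 7.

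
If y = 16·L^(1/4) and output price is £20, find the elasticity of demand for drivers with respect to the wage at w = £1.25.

ε = -4/3

MP_L = (1/4)·16·L^(-3/4), so P·MP_L = w gives 80·L^(-3/4) = w.
Solving, L(w) = (80/w)^(4/3). This is a constant-elasticity form: L ∝ w^(−4/3), so ε = −4/3.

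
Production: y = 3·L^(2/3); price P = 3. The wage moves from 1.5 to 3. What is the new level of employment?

From P·MP_L = w with MP_L = 2·L^(-1/3), the labor demand is L(w) = (6/w)^(3).
At w = 1.5: L = 64. At w = 3: L = 8.

L* = 8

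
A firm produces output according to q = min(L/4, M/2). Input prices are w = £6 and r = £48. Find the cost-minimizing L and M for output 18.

With a fixed-proportions technology, the cost-minimizing bundle uses no slack in either input: L/4 = M/2 = q.
So L = 4·18 = 72 and M = 2·18 = 36.

L* = 72, M* = 36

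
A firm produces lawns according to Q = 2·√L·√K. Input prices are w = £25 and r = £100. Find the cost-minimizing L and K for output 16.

L* = 16, K* = 4

Cost minimization requires the marginal rate of technical substitution to equal the input-price ratio: MP_L/MP_K = w/r.
Here MP_L/MP_K = (1/2)·(K/L)/(1/2) = (K/L). Setting this equal to 25/100 = 0.25 gives K = 0.25L.
Substituting into Q = 16: 2·L^(1/2)·(0.25L)^(1/2) = 16.
Solving, L = 16 and K = 4.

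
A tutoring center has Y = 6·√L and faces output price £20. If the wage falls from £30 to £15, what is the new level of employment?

L* = 16

From P·MP_L = w with MP_L = 3·L^(-1/2), the labor demand is L(w) = (60/w)^(2).
At w = 30: L = 4. At w = 15: L = 16.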